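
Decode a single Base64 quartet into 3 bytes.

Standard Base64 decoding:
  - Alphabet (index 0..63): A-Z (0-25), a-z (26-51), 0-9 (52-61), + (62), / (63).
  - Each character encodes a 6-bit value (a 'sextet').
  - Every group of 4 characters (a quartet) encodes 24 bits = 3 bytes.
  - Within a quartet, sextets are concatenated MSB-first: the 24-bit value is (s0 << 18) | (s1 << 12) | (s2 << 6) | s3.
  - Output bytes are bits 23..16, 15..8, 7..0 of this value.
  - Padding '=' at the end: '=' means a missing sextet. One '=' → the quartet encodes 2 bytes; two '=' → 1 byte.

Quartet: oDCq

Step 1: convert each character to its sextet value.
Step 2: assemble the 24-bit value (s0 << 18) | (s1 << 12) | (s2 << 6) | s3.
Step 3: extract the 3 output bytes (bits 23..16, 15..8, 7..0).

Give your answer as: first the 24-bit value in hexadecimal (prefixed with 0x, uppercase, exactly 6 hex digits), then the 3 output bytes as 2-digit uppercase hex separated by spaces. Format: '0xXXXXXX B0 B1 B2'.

Answer: 0xA030AA A0 30 AA

Derivation:
Sextets: o=40, D=3, C=2, q=42
24-bit: (40<<18) | (3<<12) | (2<<6) | 42
      = 0xA00000 | 0x003000 | 0x000080 | 0x00002A
      = 0xA030AA
Bytes: (v>>16)&0xFF=A0, (v>>8)&0xFF=30, v&0xFF=AA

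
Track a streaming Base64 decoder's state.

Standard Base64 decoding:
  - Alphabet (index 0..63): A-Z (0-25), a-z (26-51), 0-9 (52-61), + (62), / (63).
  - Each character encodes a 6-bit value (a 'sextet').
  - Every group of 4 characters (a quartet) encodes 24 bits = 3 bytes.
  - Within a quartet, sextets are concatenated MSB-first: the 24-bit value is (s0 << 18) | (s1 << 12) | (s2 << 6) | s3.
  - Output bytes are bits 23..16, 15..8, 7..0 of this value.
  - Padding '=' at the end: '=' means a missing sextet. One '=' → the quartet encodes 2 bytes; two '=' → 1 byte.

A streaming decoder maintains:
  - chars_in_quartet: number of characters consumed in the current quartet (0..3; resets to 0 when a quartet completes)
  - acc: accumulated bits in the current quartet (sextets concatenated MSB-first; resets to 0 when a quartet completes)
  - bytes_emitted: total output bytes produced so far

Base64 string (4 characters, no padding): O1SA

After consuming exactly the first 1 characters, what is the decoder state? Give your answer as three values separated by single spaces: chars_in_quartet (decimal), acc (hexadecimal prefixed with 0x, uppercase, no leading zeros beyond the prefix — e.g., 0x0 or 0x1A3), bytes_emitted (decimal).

Answer: 1 0xE 0

Derivation:
After char 0 ('O'=14): chars_in_quartet=1 acc=0xE bytes_emitted=0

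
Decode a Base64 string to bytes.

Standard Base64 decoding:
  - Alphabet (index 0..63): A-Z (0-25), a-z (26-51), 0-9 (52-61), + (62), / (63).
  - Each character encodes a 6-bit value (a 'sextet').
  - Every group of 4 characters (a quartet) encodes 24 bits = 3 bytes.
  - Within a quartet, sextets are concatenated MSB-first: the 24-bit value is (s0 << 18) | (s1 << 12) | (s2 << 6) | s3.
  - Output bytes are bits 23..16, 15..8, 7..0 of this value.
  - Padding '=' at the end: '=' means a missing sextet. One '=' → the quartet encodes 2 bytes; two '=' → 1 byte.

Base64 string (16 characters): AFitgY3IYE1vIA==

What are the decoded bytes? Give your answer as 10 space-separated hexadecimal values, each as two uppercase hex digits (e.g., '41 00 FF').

Answer: 00 58 AD 81 8D C8 60 4D 6F 20

Derivation:
After char 0 ('A'=0): chars_in_quartet=1 acc=0x0 bytes_emitted=0
After char 1 ('F'=5): chars_in_quartet=2 acc=0x5 bytes_emitted=0
After char 2 ('i'=34): chars_in_quartet=3 acc=0x162 bytes_emitted=0
After char 3 ('t'=45): chars_in_quartet=4 acc=0x58AD -> emit 00 58 AD, reset; bytes_emitted=3
After char 4 ('g'=32): chars_in_quartet=1 acc=0x20 bytes_emitted=3
After char 5 ('Y'=24): chars_in_quartet=2 acc=0x818 bytes_emitted=3
After char 6 ('3'=55): chars_in_quartet=3 acc=0x20637 bytes_emitted=3
After char 7 ('I'=8): chars_in_quartet=4 acc=0x818DC8 -> emit 81 8D C8, reset; bytes_emitted=6
After char 8 ('Y'=24): chars_in_quartet=1 acc=0x18 bytes_emitted=6
After char 9 ('E'=4): chars_in_quartet=2 acc=0x604 bytes_emitted=6
After char 10 ('1'=53): chars_in_quartet=3 acc=0x18135 bytes_emitted=6
After char 11 ('v'=47): chars_in_quartet=4 acc=0x604D6F -> emit 60 4D 6F, reset; bytes_emitted=9
After char 12 ('I'=8): chars_in_quartet=1 acc=0x8 bytes_emitted=9
After char 13 ('A'=0): chars_in_quartet=2 acc=0x200 bytes_emitted=9
Padding '==': partial quartet acc=0x200 -> emit 20; bytes_emitted=10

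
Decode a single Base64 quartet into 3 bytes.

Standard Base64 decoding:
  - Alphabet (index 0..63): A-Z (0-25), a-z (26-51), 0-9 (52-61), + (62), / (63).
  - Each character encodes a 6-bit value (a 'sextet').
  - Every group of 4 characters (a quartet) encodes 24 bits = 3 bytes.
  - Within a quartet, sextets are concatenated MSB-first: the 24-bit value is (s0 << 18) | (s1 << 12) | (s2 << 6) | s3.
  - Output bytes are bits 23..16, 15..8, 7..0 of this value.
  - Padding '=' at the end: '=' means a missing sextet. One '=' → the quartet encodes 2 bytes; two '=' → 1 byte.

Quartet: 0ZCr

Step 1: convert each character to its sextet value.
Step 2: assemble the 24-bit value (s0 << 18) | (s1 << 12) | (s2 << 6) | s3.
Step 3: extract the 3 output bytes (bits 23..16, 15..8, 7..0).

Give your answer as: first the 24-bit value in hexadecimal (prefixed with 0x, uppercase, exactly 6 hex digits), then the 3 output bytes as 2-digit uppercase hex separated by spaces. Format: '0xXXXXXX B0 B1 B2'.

Answer: 0xD190AB D1 90 AB

Derivation:
Sextets: 0=52, Z=25, C=2, r=43
24-bit: (52<<18) | (25<<12) | (2<<6) | 43
      = 0xD00000 | 0x019000 | 0x000080 | 0x00002B
      = 0xD190AB
Bytes: (v>>16)&0xFF=D1, (v>>8)&0xFF=90, v&0xFF=AB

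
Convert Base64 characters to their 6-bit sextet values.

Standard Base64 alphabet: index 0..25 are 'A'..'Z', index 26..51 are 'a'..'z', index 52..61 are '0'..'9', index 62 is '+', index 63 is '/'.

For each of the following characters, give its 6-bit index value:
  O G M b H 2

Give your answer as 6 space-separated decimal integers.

Answer: 14 6 12 27 7 54

Derivation:
'O': A..Z range, ord('O') − ord('A') = 14
'G': A..Z range, ord('G') − ord('A') = 6
'M': A..Z range, ord('M') − ord('A') = 12
'b': a..z range, 26 + ord('b') − ord('a') = 27
'H': A..Z range, ord('H') − ord('A') = 7
'2': 0..9 range, 52 + ord('2') − ord('0') = 54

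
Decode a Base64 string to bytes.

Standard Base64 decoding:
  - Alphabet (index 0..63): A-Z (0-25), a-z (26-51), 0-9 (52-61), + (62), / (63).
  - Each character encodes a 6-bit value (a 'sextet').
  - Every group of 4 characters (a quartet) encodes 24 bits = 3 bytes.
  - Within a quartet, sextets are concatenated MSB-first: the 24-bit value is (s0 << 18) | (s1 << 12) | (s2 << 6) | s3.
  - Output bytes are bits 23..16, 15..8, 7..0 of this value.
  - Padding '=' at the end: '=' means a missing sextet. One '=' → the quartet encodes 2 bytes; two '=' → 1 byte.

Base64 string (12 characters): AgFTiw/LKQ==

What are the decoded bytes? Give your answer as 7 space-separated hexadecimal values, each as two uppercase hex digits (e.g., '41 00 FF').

Answer: 02 01 53 8B 0F CB 29

Derivation:
After char 0 ('A'=0): chars_in_quartet=1 acc=0x0 bytes_emitted=0
After char 1 ('g'=32): chars_in_quartet=2 acc=0x20 bytes_emitted=0
After char 2 ('F'=5): chars_in_quartet=3 acc=0x805 bytes_emitted=0
After char 3 ('T'=19): chars_in_quartet=4 acc=0x20153 -> emit 02 01 53, reset; bytes_emitted=3
After char 4 ('i'=34): chars_in_quartet=1 acc=0x22 bytes_emitted=3
After char 5 ('w'=48): chars_in_quartet=2 acc=0x8B0 bytes_emitted=3
After char 6 ('/'=63): chars_in_quartet=3 acc=0x22C3F bytes_emitted=3
After char 7 ('L'=11): chars_in_quartet=4 acc=0x8B0FCB -> emit 8B 0F CB, reset; bytes_emitted=6
After char 8 ('K'=10): chars_in_quartet=1 acc=0xA bytes_emitted=6
After char 9 ('Q'=16): chars_in_quartet=2 acc=0x290 bytes_emitted=6
Padding '==': partial quartet acc=0x290 -> emit 29; bytes_emitted=7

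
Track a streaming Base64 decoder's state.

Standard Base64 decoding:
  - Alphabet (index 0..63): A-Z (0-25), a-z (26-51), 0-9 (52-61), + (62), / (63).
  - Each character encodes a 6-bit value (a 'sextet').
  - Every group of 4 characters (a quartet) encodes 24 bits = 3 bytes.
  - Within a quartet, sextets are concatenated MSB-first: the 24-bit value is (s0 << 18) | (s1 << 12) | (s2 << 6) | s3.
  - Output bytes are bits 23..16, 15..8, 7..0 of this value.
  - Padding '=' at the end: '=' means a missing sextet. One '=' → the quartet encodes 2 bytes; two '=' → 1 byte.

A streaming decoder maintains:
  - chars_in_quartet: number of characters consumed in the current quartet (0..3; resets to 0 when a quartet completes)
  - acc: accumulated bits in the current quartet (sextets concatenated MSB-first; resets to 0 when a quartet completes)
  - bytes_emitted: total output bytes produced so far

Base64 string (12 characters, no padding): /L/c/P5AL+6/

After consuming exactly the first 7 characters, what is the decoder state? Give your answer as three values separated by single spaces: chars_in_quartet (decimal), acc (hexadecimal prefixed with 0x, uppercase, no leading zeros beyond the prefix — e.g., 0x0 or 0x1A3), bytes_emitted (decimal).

Answer: 3 0x3F3F9 3

Derivation:
After char 0 ('/'=63): chars_in_quartet=1 acc=0x3F bytes_emitted=0
After char 1 ('L'=11): chars_in_quartet=2 acc=0xFCB bytes_emitted=0
After char 2 ('/'=63): chars_in_quartet=3 acc=0x3F2FF bytes_emitted=0
After char 3 ('c'=28): chars_in_quartet=4 acc=0xFCBFDC -> emit FC BF DC, reset; bytes_emitted=3
After char 4 ('/'=63): chars_in_quartet=1 acc=0x3F bytes_emitted=3
After char 5 ('P'=15): chars_in_quartet=2 acc=0xFCF bytes_emitted=3
After char 6 ('5'=57): chars_in_quartet=3 acc=0x3F3F9 bytes_emitted=3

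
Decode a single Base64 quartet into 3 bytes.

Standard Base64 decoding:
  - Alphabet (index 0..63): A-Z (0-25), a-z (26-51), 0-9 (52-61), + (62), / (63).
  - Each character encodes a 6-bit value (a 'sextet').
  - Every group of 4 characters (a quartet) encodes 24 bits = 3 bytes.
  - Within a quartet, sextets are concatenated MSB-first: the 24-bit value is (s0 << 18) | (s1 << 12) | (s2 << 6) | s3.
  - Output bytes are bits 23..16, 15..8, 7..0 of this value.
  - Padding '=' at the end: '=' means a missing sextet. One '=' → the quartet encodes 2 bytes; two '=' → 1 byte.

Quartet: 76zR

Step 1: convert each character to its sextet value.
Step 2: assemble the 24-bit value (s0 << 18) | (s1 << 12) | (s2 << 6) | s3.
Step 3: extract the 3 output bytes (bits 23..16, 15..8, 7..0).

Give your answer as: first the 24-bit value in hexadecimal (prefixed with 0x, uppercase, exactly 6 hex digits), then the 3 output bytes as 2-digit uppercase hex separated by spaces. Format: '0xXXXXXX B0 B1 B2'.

Sextets: 7=59, 6=58, z=51, R=17
24-bit: (59<<18) | (58<<12) | (51<<6) | 17
      = 0xEC0000 | 0x03A000 | 0x000CC0 | 0x000011
      = 0xEFACD1
Bytes: (v>>16)&0xFF=EF, (v>>8)&0xFF=AC, v&0xFF=D1

Answer: 0xEFACD1 EF AC D1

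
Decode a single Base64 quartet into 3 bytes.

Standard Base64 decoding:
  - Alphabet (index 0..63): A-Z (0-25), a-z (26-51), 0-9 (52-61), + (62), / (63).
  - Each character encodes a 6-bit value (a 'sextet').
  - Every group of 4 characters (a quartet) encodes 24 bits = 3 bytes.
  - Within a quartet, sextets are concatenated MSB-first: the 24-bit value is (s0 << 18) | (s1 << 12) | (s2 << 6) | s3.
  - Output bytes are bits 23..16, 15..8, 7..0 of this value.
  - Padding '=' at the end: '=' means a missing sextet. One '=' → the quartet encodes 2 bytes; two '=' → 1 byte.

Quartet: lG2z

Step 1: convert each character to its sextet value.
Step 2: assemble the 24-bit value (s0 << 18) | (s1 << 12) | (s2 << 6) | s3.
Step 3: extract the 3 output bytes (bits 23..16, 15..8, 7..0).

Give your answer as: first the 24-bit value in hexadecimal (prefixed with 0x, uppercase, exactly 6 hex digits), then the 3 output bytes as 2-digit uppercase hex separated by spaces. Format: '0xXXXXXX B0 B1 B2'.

Answer: 0x946DB3 94 6D B3

Derivation:
Sextets: l=37, G=6, 2=54, z=51
24-bit: (37<<18) | (6<<12) | (54<<6) | 51
      = 0x940000 | 0x006000 | 0x000D80 | 0x000033
      = 0x946DB3
Bytes: (v>>16)&0xFF=94, (v>>8)&0xFF=6D, v&0xFF=B3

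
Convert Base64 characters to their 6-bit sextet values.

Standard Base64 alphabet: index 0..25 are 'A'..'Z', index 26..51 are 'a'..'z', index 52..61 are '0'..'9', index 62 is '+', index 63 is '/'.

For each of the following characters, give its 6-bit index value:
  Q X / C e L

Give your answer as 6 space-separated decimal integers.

'Q': A..Z range, ord('Q') − ord('A') = 16
'X': A..Z range, ord('X') − ord('A') = 23
'/': index 63
'C': A..Z range, ord('C') − ord('A') = 2
'e': a..z range, 26 + ord('e') − ord('a') = 30
'L': A..Z range, ord('L') − ord('A') = 11

Answer: 16 23 63 2 30 11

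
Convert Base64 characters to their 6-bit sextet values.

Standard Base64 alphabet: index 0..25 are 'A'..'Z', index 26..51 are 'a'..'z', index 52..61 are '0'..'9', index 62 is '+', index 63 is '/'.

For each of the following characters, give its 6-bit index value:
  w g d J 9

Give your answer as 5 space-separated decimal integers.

Answer: 48 32 29 9 61

Derivation:
'w': a..z range, 26 + ord('w') − ord('a') = 48
'g': a..z range, 26 + ord('g') − ord('a') = 32
'd': a..z range, 26 + ord('d') − ord('a') = 29
'J': A..Z range, ord('J') − ord('A') = 9
'9': 0..9 range, 52 + ord('9') − ord('0') = 61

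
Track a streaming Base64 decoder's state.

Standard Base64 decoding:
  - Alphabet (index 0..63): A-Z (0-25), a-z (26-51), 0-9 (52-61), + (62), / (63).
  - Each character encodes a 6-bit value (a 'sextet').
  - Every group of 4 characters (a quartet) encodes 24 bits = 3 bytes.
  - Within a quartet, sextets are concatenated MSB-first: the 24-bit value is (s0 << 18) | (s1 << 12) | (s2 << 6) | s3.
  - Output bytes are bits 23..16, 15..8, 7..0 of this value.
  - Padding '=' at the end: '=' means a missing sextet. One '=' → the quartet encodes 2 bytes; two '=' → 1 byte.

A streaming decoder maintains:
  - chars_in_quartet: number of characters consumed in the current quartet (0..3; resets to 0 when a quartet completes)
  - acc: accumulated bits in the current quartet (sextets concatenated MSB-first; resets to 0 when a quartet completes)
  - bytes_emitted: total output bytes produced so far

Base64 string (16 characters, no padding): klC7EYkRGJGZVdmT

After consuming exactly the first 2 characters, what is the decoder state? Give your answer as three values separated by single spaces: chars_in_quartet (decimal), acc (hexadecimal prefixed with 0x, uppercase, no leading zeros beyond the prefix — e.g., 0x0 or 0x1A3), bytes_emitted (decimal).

After char 0 ('k'=36): chars_in_quartet=1 acc=0x24 bytes_emitted=0
After char 1 ('l'=37): chars_in_quartet=2 acc=0x925 bytes_emitted=0

Answer: 2 0x925 0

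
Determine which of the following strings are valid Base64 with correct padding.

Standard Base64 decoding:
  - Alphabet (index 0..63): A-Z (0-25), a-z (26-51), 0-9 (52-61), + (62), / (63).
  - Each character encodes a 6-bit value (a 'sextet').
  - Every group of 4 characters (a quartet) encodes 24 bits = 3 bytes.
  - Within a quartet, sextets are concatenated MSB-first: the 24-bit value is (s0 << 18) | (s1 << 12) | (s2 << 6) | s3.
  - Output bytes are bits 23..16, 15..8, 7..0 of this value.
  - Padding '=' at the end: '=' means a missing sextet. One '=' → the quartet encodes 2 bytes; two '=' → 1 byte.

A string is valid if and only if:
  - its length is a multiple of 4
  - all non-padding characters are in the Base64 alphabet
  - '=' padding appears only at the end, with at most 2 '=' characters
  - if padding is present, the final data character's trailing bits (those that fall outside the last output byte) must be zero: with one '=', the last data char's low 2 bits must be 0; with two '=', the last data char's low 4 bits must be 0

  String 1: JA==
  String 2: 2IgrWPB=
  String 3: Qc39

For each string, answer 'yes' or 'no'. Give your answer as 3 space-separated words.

String 1: 'JA==' → valid
String 2: '2IgrWPB=' → invalid (bad trailing bits)
String 3: 'Qc39' → valid

Answer: yes no yes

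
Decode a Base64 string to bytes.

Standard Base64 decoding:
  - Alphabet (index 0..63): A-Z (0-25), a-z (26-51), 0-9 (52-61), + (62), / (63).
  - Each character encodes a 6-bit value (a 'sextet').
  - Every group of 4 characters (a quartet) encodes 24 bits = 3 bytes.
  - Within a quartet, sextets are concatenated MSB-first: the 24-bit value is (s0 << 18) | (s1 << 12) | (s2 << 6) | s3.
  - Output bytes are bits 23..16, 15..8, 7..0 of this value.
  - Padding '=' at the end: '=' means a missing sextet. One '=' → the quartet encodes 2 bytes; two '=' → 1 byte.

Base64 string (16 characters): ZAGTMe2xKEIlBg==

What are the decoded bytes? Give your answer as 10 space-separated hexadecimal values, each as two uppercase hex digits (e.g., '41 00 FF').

Answer: 64 01 93 31 ED B1 28 42 25 06

Derivation:
After char 0 ('Z'=25): chars_in_quartet=1 acc=0x19 bytes_emitted=0
After char 1 ('A'=0): chars_in_quartet=2 acc=0x640 bytes_emitted=0
After char 2 ('G'=6): chars_in_quartet=3 acc=0x19006 bytes_emitted=0
After char 3 ('T'=19): chars_in_quartet=4 acc=0x640193 -> emit 64 01 93, reset; bytes_emitted=3
After char 4 ('M'=12): chars_in_quartet=1 acc=0xC bytes_emitted=3
After char 5 ('e'=30): chars_in_quartet=2 acc=0x31E bytes_emitted=3
After char 6 ('2'=54): chars_in_quartet=3 acc=0xC7B6 bytes_emitted=3
After char 7 ('x'=49): chars_in_quartet=4 acc=0x31EDB1 -> emit 31 ED B1, reset; bytes_emitted=6
After char 8 ('K'=10): chars_in_quartet=1 acc=0xA bytes_emitted=6
After char 9 ('E'=4): chars_in_quartet=2 acc=0x284 bytes_emitted=6
After char 10 ('I'=8): chars_in_quartet=3 acc=0xA108 bytes_emitted=6
After char 11 ('l'=37): chars_in_quartet=4 acc=0x284225 -> emit 28 42 25, reset; bytes_emitted=9
After char 12 ('B'=1): chars_in_quartet=1 acc=0x1 bytes_emitted=9
After char 13 ('g'=32): chars_in_quartet=2 acc=0x60 bytes_emitted=9
Padding '==': partial quartet acc=0x60 -> emit 06; bytes_emitted=10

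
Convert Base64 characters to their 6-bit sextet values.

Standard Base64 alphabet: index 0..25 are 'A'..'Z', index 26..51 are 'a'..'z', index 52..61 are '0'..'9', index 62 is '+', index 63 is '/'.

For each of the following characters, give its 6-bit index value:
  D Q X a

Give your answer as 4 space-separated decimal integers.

'D': A..Z range, ord('D') − ord('A') = 3
'Q': A..Z range, ord('Q') − ord('A') = 16
'X': A..Z range, ord('X') − ord('A') = 23
'a': a..z range, 26 + ord('a') − ord('a') = 26

Answer: 3 16 23 26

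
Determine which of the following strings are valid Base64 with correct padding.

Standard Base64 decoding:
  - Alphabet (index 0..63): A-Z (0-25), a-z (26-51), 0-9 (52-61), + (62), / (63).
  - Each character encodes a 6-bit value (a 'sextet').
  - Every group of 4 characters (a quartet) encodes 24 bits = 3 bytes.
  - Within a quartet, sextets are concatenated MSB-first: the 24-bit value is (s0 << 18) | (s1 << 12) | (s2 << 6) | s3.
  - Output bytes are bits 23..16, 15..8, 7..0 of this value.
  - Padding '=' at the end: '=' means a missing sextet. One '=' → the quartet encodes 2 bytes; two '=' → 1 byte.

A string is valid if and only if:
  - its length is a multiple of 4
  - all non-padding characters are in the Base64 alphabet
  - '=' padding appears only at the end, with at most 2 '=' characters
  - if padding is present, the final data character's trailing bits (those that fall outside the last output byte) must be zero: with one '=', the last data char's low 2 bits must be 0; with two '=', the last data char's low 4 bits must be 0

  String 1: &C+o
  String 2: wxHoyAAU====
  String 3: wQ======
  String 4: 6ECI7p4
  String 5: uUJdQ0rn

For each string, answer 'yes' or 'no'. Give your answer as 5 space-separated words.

Answer: no no no no yes

Derivation:
String 1: '&C+o' → invalid (bad char(s): ['&'])
String 2: 'wxHoyAAU====' → invalid (4 pad chars (max 2))
String 3: 'wQ======' → invalid (6 pad chars (max 2))
String 4: '6ECI7p4' → invalid (len=7 not mult of 4)
String 5: 'uUJdQ0rn' → valid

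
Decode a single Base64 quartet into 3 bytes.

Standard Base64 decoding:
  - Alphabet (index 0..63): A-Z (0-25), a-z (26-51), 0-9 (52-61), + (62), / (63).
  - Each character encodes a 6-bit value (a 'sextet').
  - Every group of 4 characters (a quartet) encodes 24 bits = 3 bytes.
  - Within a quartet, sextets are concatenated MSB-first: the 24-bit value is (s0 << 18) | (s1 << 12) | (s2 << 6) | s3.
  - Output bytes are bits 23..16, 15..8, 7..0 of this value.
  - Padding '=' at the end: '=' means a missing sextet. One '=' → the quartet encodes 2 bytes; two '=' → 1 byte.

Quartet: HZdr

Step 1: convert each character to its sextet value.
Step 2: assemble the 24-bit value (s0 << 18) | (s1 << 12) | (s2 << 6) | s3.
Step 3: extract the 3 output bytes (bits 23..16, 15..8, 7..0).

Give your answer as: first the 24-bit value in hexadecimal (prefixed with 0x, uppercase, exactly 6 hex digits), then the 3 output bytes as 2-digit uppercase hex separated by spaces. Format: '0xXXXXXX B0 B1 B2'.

Sextets: H=7, Z=25, d=29, r=43
24-bit: (7<<18) | (25<<12) | (29<<6) | 43
      = 0x1C0000 | 0x019000 | 0x000740 | 0x00002B
      = 0x1D976B
Bytes: (v>>16)&0xFF=1D, (v>>8)&0xFF=97, v&0xFF=6B

Answer: 0x1D976B 1D 97 6B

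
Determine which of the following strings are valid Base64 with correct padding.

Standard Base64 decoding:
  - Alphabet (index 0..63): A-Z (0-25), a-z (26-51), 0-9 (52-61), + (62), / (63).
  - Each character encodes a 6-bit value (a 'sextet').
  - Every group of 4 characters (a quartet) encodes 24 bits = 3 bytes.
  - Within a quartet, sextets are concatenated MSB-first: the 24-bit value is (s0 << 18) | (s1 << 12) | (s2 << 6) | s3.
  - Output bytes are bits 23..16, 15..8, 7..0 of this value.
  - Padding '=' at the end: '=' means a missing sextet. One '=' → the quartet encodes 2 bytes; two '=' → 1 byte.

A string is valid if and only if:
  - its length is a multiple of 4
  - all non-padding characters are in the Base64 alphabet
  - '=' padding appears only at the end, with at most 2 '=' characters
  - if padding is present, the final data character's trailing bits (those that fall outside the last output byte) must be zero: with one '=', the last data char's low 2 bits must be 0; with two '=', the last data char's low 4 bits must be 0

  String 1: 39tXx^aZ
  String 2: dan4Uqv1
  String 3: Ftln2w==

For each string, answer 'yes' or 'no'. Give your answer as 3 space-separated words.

Answer: no yes yes

Derivation:
String 1: '39tXx^aZ' → invalid (bad char(s): ['^'])
String 2: 'dan4Uqv1' → valid
String 3: 'Ftln2w==' → valid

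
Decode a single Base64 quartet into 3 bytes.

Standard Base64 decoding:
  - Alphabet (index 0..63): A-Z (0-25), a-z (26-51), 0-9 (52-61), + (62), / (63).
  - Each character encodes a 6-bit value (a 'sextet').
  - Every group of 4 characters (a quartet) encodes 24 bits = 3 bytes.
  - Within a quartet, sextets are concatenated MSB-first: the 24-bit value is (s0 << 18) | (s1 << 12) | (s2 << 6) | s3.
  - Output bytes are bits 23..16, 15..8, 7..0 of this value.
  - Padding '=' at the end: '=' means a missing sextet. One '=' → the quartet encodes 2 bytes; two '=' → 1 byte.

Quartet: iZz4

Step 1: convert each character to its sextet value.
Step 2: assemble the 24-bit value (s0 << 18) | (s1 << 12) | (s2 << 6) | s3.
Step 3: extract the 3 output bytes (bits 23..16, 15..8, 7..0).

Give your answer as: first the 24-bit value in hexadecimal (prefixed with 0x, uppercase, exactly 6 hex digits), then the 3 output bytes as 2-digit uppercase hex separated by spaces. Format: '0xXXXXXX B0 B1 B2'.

Sextets: i=34, Z=25, z=51, 4=56
24-bit: (34<<18) | (25<<12) | (51<<6) | 56
      = 0x880000 | 0x019000 | 0x000CC0 | 0x000038
      = 0x899CF8
Bytes: (v>>16)&0xFF=89, (v>>8)&0xFF=9C, v&0xFF=F8

Answer: 0x899CF8 89 9C F8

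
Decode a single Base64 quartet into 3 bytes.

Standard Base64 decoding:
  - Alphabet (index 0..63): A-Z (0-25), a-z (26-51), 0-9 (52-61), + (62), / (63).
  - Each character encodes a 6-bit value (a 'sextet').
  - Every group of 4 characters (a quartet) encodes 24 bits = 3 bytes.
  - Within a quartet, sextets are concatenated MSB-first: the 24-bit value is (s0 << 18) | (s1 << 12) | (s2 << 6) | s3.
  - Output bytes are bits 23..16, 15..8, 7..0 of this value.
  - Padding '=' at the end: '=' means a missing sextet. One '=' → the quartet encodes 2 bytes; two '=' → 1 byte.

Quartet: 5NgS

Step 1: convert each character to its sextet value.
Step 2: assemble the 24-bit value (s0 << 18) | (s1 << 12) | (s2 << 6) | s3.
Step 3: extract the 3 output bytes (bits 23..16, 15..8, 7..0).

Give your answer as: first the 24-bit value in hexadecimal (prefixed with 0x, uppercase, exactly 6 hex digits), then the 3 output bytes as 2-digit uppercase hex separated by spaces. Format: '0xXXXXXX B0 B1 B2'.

Sextets: 5=57, N=13, g=32, S=18
24-bit: (57<<18) | (13<<12) | (32<<6) | 18
      = 0xE40000 | 0x00D000 | 0x000800 | 0x000012
      = 0xE4D812
Bytes: (v>>16)&0xFF=E4, (v>>8)&0xFF=D8, v&0xFF=12

Answer: 0xE4D812 E4 D8 12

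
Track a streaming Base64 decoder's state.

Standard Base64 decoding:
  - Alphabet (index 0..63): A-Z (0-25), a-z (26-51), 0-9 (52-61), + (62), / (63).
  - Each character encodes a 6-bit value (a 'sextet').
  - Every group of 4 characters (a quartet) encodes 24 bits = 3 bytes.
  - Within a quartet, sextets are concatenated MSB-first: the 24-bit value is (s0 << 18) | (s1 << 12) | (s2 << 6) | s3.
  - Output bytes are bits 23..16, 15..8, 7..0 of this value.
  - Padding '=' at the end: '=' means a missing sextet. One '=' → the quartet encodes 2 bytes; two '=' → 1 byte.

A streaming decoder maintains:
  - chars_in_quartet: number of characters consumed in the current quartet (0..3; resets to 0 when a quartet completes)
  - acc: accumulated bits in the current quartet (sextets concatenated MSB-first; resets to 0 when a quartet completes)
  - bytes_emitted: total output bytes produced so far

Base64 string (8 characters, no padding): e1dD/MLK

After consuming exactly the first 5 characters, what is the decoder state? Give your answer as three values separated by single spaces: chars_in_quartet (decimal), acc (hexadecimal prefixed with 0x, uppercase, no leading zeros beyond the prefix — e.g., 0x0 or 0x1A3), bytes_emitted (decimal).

Answer: 1 0x3F 3

Derivation:
After char 0 ('e'=30): chars_in_quartet=1 acc=0x1E bytes_emitted=0
After char 1 ('1'=53): chars_in_quartet=2 acc=0x7B5 bytes_emitted=0
After char 2 ('d'=29): chars_in_quartet=3 acc=0x1ED5D bytes_emitted=0
After char 3 ('D'=3): chars_in_quartet=4 acc=0x7B5743 -> emit 7B 57 43, reset; bytes_emitted=3
After char 4 ('/'=63): chars_in_quartet=1 acc=0x3F bytes_emitted=3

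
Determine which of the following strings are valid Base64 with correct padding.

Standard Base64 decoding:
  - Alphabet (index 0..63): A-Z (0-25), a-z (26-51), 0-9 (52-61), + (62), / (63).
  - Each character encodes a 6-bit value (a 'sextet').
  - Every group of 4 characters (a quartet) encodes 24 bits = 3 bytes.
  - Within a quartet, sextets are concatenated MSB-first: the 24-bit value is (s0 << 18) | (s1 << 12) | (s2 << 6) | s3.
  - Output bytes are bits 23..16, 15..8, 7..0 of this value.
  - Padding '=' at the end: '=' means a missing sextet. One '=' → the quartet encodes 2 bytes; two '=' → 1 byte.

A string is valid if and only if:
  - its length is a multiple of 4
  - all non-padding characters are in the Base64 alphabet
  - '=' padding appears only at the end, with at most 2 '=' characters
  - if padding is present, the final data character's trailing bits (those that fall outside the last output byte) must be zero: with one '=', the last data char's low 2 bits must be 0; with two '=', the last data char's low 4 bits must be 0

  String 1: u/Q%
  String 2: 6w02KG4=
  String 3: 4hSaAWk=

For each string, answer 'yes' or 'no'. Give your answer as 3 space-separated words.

Answer: no yes yes

Derivation:
String 1: 'u/Q%' → invalid (bad char(s): ['%'])
String 2: '6w02KG4=' → valid
String 3: '4hSaAWk=' → valid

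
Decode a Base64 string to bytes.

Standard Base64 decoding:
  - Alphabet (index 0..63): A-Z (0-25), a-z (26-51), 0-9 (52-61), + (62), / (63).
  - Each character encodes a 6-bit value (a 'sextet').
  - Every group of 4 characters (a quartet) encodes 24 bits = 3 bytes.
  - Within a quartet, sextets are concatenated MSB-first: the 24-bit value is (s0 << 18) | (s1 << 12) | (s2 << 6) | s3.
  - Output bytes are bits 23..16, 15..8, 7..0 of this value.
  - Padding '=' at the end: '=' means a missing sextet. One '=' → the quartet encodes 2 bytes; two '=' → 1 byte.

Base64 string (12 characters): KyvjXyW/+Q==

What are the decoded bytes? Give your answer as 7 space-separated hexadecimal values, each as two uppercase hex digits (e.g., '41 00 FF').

Answer: 2B 2B E3 5F 25 BF F9

Derivation:
After char 0 ('K'=10): chars_in_quartet=1 acc=0xA bytes_emitted=0
After char 1 ('y'=50): chars_in_quartet=2 acc=0x2B2 bytes_emitted=0
After char 2 ('v'=47): chars_in_quartet=3 acc=0xACAF bytes_emitted=0
After char 3 ('j'=35): chars_in_quartet=4 acc=0x2B2BE3 -> emit 2B 2B E3, reset; bytes_emitted=3
After char 4 ('X'=23): chars_in_quartet=1 acc=0x17 bytes_emitted=3
After char 5 ('y'=50): chars_in_quartet=2 acc=0x5F2 bytes_emitted=3
After char 6 ('W'=22): chars_in_quartet=3 acc=0x17C96 bytes_emitted=3
After char 7 ('/'=63): chars_in_quartet=4 acc=0x5F25BF -> emit 5F 25 BF, reset; bytes_emitted=6
After char 8 ('+'=62): chars_in_quartet=1 acc=0x3E bytes_emitted=6
After char 9 ('Q'=16): chars_in_quartet=2 acc=0xF90 bytes_emitted=6
Padding '==': partial quartet acc=0xF90 -> emit F9; bytes_emitted=7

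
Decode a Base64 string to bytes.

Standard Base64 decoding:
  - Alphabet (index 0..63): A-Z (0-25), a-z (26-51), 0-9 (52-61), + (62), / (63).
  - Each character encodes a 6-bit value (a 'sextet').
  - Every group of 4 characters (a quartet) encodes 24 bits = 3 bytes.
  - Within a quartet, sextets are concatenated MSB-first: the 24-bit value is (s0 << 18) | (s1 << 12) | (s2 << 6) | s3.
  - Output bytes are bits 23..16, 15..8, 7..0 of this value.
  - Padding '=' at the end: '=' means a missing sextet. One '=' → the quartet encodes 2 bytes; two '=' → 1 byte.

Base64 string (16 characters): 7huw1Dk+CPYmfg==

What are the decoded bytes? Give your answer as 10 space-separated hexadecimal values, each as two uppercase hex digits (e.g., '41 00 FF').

Answer: EE 1B B0 D4 39 3E 08 F6 26 7E

Derivation:
After char 0 ('7'=59): chars_in_quartet=1 acc=0x3B bytes_emitted=0
After char 1 ('h'=33): chars_in_quartet=2 acc=0xEE1 bytes_emitted=0
After char 2 ('u'=46): chars_in_quartet=3 acc=0x3B86E bytes_emitted=0
After char 3 ('w'=48): chars_in_quartet=4 acc=0xEE1BB0 -> emit EE 1B B0, reset; bytes_emitted=3
After char 4 ('1'=53): chars_in_quartet=1 acc=0x35 bytes_emitted=3
After char 5 ('D'=3): chars_in_quartet=2 acc=0xD43 bytes_emitted=3
After char 6 ('k'=36): chars_in_quartet=3 acc=0x350E4 bytes_emitted=3
After char 7 ('+'=62): chars_in_quartet=4 acc=0xD4393E -> emit D4 39 3E, reset; bytes_emitted=6
After char 8 ('C'=2): chars_in_quartet=1 acc=0x2 bytes_emitted=6
After char 9 ('P'=15): chars_in_quartet=2 acc=0x8F bytes_emitted=6
After char 10 ('Y'=24): chars_in_quartet=3 acc=0x23D8 bytes_emitted=6
After char 11 ('m'=38): chars_in_quartet=4 acc=0x8F626 -> emit 08 F6 26, reset; bytes_emitted=9
After char 12 ('f'=31): chars_in_quartet=1 acc=0x1F bytes_emitted=9
After char 13 ('g'=32): chars_in_quartet=2 acc=0x7E0 bytes_emitted=9
Padding '==': partial quartet acc=0x7E0 -> emit 7E; bytes_emitted=10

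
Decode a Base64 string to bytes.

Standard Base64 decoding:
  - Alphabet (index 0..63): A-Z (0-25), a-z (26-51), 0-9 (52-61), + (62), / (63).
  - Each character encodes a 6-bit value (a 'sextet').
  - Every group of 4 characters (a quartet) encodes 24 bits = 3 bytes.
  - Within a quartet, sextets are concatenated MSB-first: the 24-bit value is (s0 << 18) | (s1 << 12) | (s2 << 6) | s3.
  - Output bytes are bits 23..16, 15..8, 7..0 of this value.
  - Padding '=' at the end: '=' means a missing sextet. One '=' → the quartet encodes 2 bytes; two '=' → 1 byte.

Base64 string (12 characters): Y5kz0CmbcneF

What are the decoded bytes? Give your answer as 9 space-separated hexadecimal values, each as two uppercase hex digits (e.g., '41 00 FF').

Answer: 63 99 33 D0 29 9B 72 77 85

Derivation:
After char 0 ('Y'=24): chars_in_quartet=1 acc=0x18 bytes_emitted=0
After char 1 ('5'=57): chars_in_quartet=2 acc=0x639 bytes_emitted=0
After char 2 ('k'=36): chars_in_quartet=3 acc=0x18E64 bytes_emitted=0
After char 3 ('z'=51): chars_in_quartet=4 acc=0x639933 -> emit 63 99 33, reset; bytes_emitted=3
After char 4 ('0'=52): chars_in_quartet=1 acc=0x34 bytes_emitted=3
After char 5 ('C'=2): chars_in_quartet=2 acc=0xD02 bytes_emitted=3
After char 6 ('m'=38): chars_in_quartet=3 acc=0x340A6 bytes_emitted=3
After char 7 ('b'=27): chars_in_quartet=4 acc=0xD0299B -> emit D0 29 9B, reset; bytes_emitted=6
After char 8 ('c'=28): chars_in_quartet=1 acc=0x1C bytes_emitted=6
After char 9 ('n'=39): chars_in_quartet=2 acc=0x727 bytes_emitted=6
After char 10 ('e'=30): chars_in_quartet=3 acc=0x1C9DE bytes_emitted=6
After char 11 ('F'=5): chars_in_quartet=4 acc=0x727785 -> emit 72 77 85, reset; bytes_emitted=9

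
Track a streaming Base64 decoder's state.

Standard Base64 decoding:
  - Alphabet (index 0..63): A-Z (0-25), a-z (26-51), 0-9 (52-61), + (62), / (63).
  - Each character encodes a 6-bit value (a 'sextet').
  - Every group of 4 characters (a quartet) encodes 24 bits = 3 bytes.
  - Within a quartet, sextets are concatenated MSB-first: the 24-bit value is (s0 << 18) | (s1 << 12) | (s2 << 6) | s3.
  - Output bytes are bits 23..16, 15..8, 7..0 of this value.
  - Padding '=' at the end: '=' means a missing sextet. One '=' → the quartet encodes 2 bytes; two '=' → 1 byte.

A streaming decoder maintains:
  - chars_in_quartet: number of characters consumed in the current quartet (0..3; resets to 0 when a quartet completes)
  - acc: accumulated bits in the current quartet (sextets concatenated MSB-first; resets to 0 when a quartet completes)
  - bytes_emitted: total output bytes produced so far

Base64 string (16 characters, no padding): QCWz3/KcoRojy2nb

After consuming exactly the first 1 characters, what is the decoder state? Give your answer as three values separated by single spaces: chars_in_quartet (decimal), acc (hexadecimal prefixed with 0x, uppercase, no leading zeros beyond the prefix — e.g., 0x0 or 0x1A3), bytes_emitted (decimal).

Answer: 1 0x10 0

Derivation:
After char 0 ('Q'=16): chars_in_quartet=1 acc=0x10 bytes_emitted=0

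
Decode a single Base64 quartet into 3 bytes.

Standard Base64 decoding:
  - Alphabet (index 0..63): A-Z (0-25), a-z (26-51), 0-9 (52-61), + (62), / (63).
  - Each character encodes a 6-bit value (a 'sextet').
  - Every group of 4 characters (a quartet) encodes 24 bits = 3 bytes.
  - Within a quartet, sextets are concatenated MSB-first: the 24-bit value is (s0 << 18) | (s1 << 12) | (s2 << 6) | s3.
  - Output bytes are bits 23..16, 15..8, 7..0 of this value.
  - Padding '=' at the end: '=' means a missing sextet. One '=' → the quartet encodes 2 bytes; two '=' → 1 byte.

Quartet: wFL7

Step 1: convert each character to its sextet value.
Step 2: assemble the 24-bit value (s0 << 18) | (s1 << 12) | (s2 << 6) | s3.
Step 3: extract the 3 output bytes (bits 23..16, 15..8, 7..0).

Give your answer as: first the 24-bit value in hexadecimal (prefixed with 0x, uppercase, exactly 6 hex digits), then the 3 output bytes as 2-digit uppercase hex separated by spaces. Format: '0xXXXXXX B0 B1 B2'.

Sextets: w=48, F=5, L=11, 7=59
24-bit: (48<<18) | (5<<12) | (11<<6) | 59
      = 0xC00000 | 0x005000 | 0x0002C0 | 0x00003B
      = 0xC052FB
Bytes: (v>>16)&0xFF=C0, (v>>8)&0xFF=52, v&0xFF=FB

Answer: 0xC052FB C0 52 FB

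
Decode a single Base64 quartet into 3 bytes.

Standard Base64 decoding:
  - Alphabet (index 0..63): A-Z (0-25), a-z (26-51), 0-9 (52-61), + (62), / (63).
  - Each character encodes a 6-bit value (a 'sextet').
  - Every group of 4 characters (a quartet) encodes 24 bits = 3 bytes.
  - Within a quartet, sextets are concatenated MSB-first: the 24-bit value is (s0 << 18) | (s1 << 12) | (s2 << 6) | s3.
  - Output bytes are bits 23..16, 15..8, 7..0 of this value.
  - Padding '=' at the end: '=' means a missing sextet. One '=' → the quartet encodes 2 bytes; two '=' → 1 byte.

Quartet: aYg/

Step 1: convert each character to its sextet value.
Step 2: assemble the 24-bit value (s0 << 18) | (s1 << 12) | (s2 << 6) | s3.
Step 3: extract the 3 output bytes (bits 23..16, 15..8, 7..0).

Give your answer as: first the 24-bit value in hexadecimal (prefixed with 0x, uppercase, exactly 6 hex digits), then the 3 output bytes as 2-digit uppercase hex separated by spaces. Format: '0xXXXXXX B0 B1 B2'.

Sextets: a=26, Y=24, g=32, /=63
24-bit: (26<<18) | (24<<12) | (32<<6) | 63
      = 0x680000 | 0x018000 | 0x000800 | 0x00003F
      = 0x69883F
Bytes: (v>>16)&0xFF=69, (v>>8)&0xFF=88, v&0xFF=3F

Answer: 0x69883F 69 88 3F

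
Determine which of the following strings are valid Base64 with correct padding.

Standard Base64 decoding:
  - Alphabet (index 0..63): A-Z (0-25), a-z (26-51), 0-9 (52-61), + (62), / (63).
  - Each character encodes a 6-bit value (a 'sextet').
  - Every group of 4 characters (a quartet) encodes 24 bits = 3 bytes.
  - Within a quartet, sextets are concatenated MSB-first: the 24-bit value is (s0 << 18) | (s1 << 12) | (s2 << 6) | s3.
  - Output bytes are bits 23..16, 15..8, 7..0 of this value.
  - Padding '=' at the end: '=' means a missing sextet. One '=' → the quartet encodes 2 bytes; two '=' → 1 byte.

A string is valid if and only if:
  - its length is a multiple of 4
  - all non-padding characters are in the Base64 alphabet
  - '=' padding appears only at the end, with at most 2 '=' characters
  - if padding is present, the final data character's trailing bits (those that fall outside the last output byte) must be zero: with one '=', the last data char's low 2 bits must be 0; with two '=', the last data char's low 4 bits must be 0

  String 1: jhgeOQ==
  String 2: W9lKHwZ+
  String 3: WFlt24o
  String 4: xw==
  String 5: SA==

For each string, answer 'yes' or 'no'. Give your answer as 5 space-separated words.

Answer: yes yes no yes yes

Derivation:
String 1: 'jhgeOQ==' → valid
String 2: 'W9lKHwZ+' → valid
String 3: 'WFlt24o' → invalid (len=7 not mult of 4)
String 4: 'xw==' → valid
String 5: 'SA==' → valid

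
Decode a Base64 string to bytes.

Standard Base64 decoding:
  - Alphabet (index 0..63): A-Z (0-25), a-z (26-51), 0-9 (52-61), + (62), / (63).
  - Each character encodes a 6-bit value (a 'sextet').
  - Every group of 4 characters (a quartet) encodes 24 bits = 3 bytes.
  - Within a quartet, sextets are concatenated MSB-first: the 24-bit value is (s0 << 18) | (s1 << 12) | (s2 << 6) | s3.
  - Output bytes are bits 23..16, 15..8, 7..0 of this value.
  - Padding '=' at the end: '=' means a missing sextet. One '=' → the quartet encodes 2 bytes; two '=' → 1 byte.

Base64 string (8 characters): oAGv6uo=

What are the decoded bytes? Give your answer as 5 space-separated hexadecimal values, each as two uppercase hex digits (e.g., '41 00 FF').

Answer: A0 01 AF EA EA

Derivation:
After char 0 ('o'=40): chars_in_quartet=1 acc=0x28 bytes_emitted=0
After char 1 ('A'=0): chars_in_quartet=2 acc=0xA00 bytes_emitted=0
After char 2 ('G'=6): chars_in_quartet=3 acc=0x28006 bytes_emitted=0
After char 3 ('v'=47): chars_in_quartet=4 acc=0xA001AF -> emit A0 01 AF, reset; bytes_emitted=3
After char 4 ('6'=58): chars_in_quartet=1 acc=0x3A bytes_emitted=3
After char 5 ('u'=46): chars_in_quartet=2 acc=0xEAE bytes_emitted=3
After char 6 ('o'=40): chars_in_quartet=3 acc=0x3ABA8 bytes_emitted=3
Padding '=': partial quartet acc=0x3ABA8 -> emit EA EA; bytes_emitted=5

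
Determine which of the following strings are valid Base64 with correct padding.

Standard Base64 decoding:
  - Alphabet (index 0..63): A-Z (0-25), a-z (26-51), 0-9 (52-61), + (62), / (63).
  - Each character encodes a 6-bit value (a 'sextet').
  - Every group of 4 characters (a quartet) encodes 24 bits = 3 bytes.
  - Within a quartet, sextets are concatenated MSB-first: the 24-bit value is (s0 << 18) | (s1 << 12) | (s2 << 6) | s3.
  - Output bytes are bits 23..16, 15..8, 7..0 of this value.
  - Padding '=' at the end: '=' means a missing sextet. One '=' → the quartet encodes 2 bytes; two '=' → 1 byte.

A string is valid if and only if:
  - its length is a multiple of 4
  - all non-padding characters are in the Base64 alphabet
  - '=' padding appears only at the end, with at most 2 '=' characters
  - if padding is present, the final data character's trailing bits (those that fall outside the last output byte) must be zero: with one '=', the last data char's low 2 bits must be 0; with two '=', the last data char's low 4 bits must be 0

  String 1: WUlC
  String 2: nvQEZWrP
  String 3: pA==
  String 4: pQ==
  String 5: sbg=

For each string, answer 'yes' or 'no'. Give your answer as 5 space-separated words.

String 1: 'WUlC' → valid
String 2: 'nvQEZWrP' → valid
String 3: 'pA==' → valid
String 4: 'pQ==' → valid
String 5: 'sbg=' → valid

Answer: yes yes yes yes yes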